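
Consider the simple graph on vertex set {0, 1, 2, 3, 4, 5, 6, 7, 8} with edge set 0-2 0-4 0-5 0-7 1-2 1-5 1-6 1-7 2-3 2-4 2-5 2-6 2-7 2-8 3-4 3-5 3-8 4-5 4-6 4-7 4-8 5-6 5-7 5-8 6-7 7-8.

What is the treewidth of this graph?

4

A width-4 tree decomposition is:
Bags: B1 = {2, 4, 5, 7, 8}  B2 = {0, 2, 4, 5, 7}  B3 = {2, 3, 4, 5, 8}  B4 = {2, 4, 5, 6, 7}  B5 = {1, 2, 5, 6, 7}
Tree: B1–B2, B1–B3, B2–B4, B4–B5
Each bag holds 5 vertices, so the decomposition has width 4, which upper-bounds the treewidth. Conversely, {1, 2, 5, 6, 7} is a clique of size 5, and the vertices of any clique must share a bag in every tree decomposition; so some bag has ≥ 5 vertices and tw(G) ≥ 4. Therefore the treewidth is 4.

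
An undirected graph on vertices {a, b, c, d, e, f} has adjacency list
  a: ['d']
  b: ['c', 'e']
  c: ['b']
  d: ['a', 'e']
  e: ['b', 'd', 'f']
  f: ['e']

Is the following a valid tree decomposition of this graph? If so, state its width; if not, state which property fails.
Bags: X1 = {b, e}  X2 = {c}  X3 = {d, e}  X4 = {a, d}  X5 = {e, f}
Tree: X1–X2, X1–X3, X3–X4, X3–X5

A tree decomposition must satisfy three properties: every vertex lies in some bag; for every edge, both endpoints lie together in some bag; and for every vertex, the bags containing it form a connected subtree. Here edge (b,c) lies in no bag, so the decomposition is invalid.

No — edge (b,c) lies in no bag.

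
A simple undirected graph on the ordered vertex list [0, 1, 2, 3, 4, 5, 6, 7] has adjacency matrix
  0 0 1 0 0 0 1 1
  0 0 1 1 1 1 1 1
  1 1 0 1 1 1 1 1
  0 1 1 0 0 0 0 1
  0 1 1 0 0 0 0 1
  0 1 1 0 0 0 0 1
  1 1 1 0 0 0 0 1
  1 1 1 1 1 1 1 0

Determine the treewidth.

3

A width-3 tree decomposition is:
Bags: B1 = {1, 2, 6, 7}  B2 = {0, 2, 6, 7}  B3 = {1, 2, 4, 7}  B4 = {1, 2, 5, 7}  B5 = {1, 2, 3, 7}
Tree: B1–B2, B1–B3, B3–B4, B1–B5
Every bag has size at most 4, so the width is 4 − 1 = 3 and tw(G) ≤ 3. On the other hand G contains the 4-clique {0, 2, 6, 7}. A clique must lie in a single bag of any decomposition, so no decomposition can have width below 3. Hence tw(G) = 3 exactly.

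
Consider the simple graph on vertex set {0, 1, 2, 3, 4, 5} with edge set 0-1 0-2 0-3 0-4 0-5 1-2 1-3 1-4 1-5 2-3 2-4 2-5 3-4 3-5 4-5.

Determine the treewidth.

A width-5 tree decomposition is:
Bags: B1 = {0, 1, 2, 3, 4, 5}
Tree: (single bag)
With just one bag of size 6, the width is 6 − 1 = 5, so tw(G) ≤ 5. Conversely, {0, 1, 2, 3, 4, 5} is a clique of size 6, and the vertices of any clique must share a bag in every tree decomposition; so some bag has ≥ 6 vertices and tw(G) ≥ 5. Combining the bounds, tw(G) = 5.

5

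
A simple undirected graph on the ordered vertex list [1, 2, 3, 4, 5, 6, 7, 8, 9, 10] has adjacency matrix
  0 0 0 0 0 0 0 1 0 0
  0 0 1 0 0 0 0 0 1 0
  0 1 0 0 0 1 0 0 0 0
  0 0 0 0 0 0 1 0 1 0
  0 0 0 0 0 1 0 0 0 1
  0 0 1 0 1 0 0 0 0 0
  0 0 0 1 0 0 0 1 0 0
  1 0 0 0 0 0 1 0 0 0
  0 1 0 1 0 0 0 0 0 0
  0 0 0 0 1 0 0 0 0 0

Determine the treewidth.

1

A width-1 tree decomposition is:
Bags: B1 = {1, 8}  B2 = {7, 8}  B3 = {4, 7}  B4 = {4, 9}  B5 = {2, 9}  B6 = {2, 3}  B7 = {3, 6}  B8 = {5, 6}  B9 = {5, 10}
Tree: B1–B2, B2–B3, B3–B4, B4–B5, B5–B6, B6–B7, B7–B8, B8–B9
The largest bag has 2 vertices, giving width 1; this decomposition certifies tw(G) ≤ 1. Since G has at least one edge (e.g. 1–8), it is not an edgeless graph, so tw(G) ≥ 1. Combining the bounds, tw(G) = 1.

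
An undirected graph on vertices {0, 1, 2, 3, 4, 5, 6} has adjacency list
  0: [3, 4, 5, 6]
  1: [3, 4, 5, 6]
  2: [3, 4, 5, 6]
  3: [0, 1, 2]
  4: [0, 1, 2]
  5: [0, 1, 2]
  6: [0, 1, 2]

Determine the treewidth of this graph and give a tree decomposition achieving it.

Each bag holds 4 vertices, so the decomposition has width 3, which upper-bounds the treewidth. For the lower bound: the 4 vertex sets {0,6}, {1,5}, {2}, {3} are disjoint, each induces a connected subgraph, and every pair is joined by at least one edge of G. Contracting each set to a single vertex therefore yields K_{4} as a minor, and since treewidth is minor-monotone, tw(G) ≥ tw(K_{4}) = 3. Therefore the treewidth is 3.

Treewidth 3.
One such decomposition:
Bags: B1 = {0, 1, 2, 6}  B2 = {0, 1, 2, 5}  B3 = {0, 1, 2, 3}  B4 = {0, 1, 2, 4}
Tree: B1–B2, B2–B3, B3–B4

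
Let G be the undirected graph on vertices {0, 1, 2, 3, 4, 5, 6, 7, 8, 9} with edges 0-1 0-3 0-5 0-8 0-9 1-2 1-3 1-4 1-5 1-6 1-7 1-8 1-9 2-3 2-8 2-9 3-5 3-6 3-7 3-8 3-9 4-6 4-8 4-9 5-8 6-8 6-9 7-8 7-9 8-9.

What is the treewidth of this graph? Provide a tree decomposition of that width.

Each bag holds 5 vertices, so the decomposition has width 4, which upper-bounds the treewidth. On the other hand G contains the 5-clique {0, 1, 3, 8, 9}. A clique must lie in a single bag of any decomposition, so no decomposition can have width below 4. Hence tw(G) = 4 exactly.

Treewidth 4.
Bags: B1 = {0, 1, 3, 8, 9}  B2 = {1, 3, 7, 8, 9}  B3 = {1, 3, 6, 8, 9}  B4 = {1, 4, 6, 8, 9}  B5 = {0, 1, 3, 5, 8}  B6 = {1, 2, 3, 8, 9}
Tree: B1–B2, B1–B3, B3–B4, B1–B5, B3–B6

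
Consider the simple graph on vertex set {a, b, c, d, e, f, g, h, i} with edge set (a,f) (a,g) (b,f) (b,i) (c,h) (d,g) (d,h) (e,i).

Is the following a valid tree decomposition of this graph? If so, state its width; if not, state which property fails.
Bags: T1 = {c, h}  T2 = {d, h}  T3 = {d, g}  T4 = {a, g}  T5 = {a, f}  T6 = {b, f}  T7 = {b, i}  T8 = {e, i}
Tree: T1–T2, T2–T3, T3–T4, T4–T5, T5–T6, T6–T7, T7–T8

Checking the three conditions: (i) the bags cover all of {a, b, c, d, e, f, g, h, i}; (ii) for each edge, some bag contains both endpoints; (iii) the bags containing any fixed vertex form a subtree. All hold, so the decomposition is valid with width 2 − 1 = 1.

Yes; width 1.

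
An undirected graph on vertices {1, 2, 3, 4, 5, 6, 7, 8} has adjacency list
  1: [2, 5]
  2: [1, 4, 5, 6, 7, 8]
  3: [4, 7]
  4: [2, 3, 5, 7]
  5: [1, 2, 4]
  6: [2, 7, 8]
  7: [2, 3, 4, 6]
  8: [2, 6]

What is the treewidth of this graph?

A width-2 tree decomposition is:
Bags: B1 = {2, 4, 5}  B2 = {2, 4, 7}  B3 = {2, 6, 7}  B4 = {2, 6, 8}  B5 = {3, 4, 7}  B6 = {1, 2, 5}
Tree: B1–B2, B2–B3, B3–B4, B2–B5, B1–B6
Each bag holds 3 vertices, so the decomposition has width 2, which upper-bounds the treewidth. Conversely, {2, 6, 8} is a clique of size 3, and the vertices of any clique must share a bag in every tree decomposition; so some bag has ≥ 3 vertices and tw(G) ≥ 2. The upper and lower bounds meet at 2, so that is the treewidth.

2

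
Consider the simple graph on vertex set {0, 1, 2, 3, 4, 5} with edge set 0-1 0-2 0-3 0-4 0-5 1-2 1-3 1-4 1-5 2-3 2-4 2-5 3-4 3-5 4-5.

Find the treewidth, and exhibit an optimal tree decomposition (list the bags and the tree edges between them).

Treewidth 5.
One such decomposition:
Bags: B1 = {0, 1, 2, 3, 4, 5}
Tree: (single bag)

A single bag containing all 6 vertices is trivially a valid decomposition of width 5. On the other hand G contains the 6-clique {0, 1, 2, 3, 4, 5}. A clique must lie in a single bag of any decomposition, so no decomposition can have width below 5. The upper and lower bounds meet at 5, so that is the treewidth.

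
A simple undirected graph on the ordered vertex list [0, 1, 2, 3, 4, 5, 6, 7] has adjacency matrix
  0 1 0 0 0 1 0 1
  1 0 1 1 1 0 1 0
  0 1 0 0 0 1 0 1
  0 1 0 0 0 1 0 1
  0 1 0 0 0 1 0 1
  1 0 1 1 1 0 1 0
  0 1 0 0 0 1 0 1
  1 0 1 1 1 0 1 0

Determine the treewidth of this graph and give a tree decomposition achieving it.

Treewidth 3.
Bags: B1 = {1, 2, 5, 7}  B2 = {1, 4, 5, 7}  B3 = {1, 5, 6, 7}  B4 = {0, 1, 5, 7}  B5 = {1, 3, 5, 7}
Tree: B1–B2, B2–B3, B3–B4, B4–B5

The largest bag has 4 vertices, giving width 3; this decomposition certifies tw(G) ≤ 3. For the lower bound: the 4 vertex sets {2,7}, {4,5}, {1}, {6} are disjoint, each induces a connected subgraph, and every pair is joined by at least one edge of G. Contracting each set to a single vertex therefore yields K_{4} as a minor, and since treewidth is minor-monotone, tw(G) ≥ tw(K_{4}) = 3. Hence tw(G) = 3 exactly.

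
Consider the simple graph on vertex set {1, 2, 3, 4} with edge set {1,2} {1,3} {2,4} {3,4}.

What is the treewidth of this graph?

A width-2 tree decomposition is:
Bags: B1 = {1, 2, 3}  B2 = {2, 3, 4}
Tree: B1–B2
The largest bag has 3 vertices, giving width 2; this decomposition certifies tw(G) ≤ 2. For the lower bound, G contains the cycle 3–1–2–4–3, so G is not a forest; only forests have treewidth ≤ 1, hence tw(G) ≥ 2. The upper and lower bounds meet at 2, so that is the treewidth.

2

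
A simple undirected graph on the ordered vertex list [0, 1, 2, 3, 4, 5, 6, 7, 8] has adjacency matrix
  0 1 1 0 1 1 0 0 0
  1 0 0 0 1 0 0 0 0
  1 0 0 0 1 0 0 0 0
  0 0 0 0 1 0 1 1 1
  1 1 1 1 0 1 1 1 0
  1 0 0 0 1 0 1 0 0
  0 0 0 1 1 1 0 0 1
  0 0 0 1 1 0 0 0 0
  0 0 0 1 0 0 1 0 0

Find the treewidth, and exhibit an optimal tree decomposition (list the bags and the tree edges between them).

Each bag holds 3 vertices, so the decomposition has width 2, which upper-bounds the treewidth. Conversely, {3, 6, 8} is a clique of size 3, and the vertices of any clique must share a bag in every tree decomposition; so some bag has ≥ 3 vertices and tw(G) ≥ 2. Therefore the treewidth is 2.

Treewidth 2.
One optimal decomposition is:
Bags: B1 = {4, 5, 6}  B2 = {0, 4, 5}  B3 = {0, 1, 4}  B4 = {3, 4, 6}  B5 = {0, 2, 4}  B6 = {3, 4, 7}  B7 = {3, 6, 8}
Tree: B1–B2, B2–B3, B1–B4, B3–B5, B4–B6, B4–B7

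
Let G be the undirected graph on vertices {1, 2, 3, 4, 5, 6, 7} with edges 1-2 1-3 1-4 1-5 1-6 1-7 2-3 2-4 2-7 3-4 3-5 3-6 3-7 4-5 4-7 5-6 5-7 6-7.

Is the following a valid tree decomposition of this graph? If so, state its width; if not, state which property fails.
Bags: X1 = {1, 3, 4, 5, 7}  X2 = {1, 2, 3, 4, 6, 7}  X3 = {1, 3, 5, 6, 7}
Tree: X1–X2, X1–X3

A tree decomposition must satisfy three properties: every vertex lies in some bag; for every edge, both endpoints lie together in some bag; and for every vertex, the bags containing it form a connected subtree. Here bags containing vertex 6 are not connected in the tree, so the decomposition is invalid.

No — bags containing vertex 6 are not connected in the tree.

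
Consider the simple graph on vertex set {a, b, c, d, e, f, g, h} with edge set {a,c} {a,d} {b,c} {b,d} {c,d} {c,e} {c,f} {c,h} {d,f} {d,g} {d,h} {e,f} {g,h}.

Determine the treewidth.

A width-2 tree decomposition is:
Bags: B1 = {c, d, h}  B2 = {d, g, h}  B3 = {b, c, d}  B4 = {a, c, d}  B5 = {c, d, f}  B6 = {c, e, f}
Tree: B1–B2, B1–B3, B1–B4, B4–B5, B5–B6
The largest bag has 3 vertices, giving width 2; this decomposition certifies tw(G) ≤ 2. On the other hand G contains the 3-clique {d, g, h}. A clique must lie in a single bag of any decomposition, so no decomposition can have width below 2. Combining the bounds, tw(G) = 2.

2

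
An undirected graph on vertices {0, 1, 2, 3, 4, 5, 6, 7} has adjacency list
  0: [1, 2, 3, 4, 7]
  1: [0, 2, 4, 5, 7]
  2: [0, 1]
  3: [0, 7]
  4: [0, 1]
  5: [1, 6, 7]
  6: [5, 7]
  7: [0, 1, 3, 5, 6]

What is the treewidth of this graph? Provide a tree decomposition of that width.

The largest bag has 3 vertices, giving width 2; this decomposition certifies tw(G) ≤ 2. On the other hand G contains the 3-clique {0, 1, 2}. A clique must lie in a single bag of any decomposition, so no decomposition can have width below 2. Therefore the treewidth is 2.

Treewidth 2.
One such decomposition:
Bags: B1 = {0, 1, 7}  B2 = {0, 1, 2}  B3 = {0, 3, 7}  B4 = {0, 1, 4}  B5 = {1, 5, 7}  B6 = {5, 6, 7}
Tree: B1–B2, B1–B3, B2–B4, B1–B5, B5–B6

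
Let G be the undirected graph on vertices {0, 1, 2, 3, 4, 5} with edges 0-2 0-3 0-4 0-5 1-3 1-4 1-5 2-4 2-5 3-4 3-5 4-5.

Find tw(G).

A width-3 tree decomposition is:
Bags: B1 = {0, 3, 4, 5}  B2 = {1, 3, 4, 5}  B3 = {0, 2, 4, 5}
Tree: B1–B2, B1–B3
Each bag holds 4 vertices, so the decomposition has width 3, which upper-bounds the treewidth. For the lower bound, the 4 vertices {0, 2, 4, 5} are pairwise adjacent, and any tree decomposition puts a clique entirely inside one bag — forcing width ≥ 3. Combining the bounds, tw(G) = 3.

3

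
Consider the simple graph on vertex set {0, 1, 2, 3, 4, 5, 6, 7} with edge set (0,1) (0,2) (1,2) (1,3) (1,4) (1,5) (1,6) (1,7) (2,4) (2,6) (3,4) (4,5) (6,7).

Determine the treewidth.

2

A width-2 tree decomposition is:
Bags: B1 = {1, 2, 6}  B2 = {1, 6, 7}  B3 = {1, 2, 4}  B4 = {0, 1, 2}  B5 = {1, 4, 5}  B6 = {1, 3, 4}
Tree: B1–B2, B1–B3, B3–B4, B3–B5, B3–B6
Every bag has size at most 3, so the width is 3 − 1 = 2 and tw(G) ≤ 2. For the lower bound, the 3 vertices {0, 1, 2} are pairwise adjacent, and any tree decomposition puts a clique entirely inside one bag — forcing width ≥ 2. The upper and lower bounds meet at 2, so that is the treewidth.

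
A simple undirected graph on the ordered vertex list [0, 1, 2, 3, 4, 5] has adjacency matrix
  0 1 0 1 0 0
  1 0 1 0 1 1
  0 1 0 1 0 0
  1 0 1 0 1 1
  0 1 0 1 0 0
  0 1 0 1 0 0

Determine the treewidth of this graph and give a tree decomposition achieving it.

Treewidth 2.
One optimal decomposition is:
Bags: B1 = {0, 1, 3}  B2 = {1, 2, 3}  B3 = {1, 3, 5}  B4 = {1, 3, 4}
Tree: B1–B2, B2–B3, B3–B4

Every bag has size at most 3, so the width is 3 − 1 = 2 and tw(G) ≤ 2. For the lower bound, G contains the cycle 1–0–3–2–1, so G is not a forest; only forests have treewidth ≤ 1, hence tw(G) ≥ 2. The upper and lower bounds meet at 2, so that is the treewidth.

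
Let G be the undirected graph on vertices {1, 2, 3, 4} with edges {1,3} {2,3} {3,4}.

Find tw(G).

A width-1 tree decomposition is:
Bags: B1 = {2, 3}  B2 = {3, 4}  B3 = {1, 3}
Tree: B1–B2, B2–B3
The largest bag has 2 vertices, giving width 1; this decomposition certifies tw(G) ≤ 1. Since G has at least one edge (e.g. 3–2), it is not an edgeless graph, so tw(G) ≥ 1. Combining the bounds, tw(G) = 1.

1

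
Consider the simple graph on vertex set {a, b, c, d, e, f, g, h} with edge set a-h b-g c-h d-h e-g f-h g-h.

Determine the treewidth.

1

A width-1 tree decomposition is:
Bags: B1 = {b, g}  B2 = {g, h}  B3 = {e, g}  B4 = {d, h}  B5 = {a, h}  B6 = {f, h}  B7 = {c, h}
Tree: B1–B2, B2–B3, B2–B4, B4–B5, B2–B6, B2–B7
The largest bag has 2 vertices, giving width 1; this decomposition certifies tw(G) ≤ 1. Since G has at least one edge (e.g. g–b), it is not an edgeless graph, so tw(G) ≥ 1. Therefore the treewidth is 1.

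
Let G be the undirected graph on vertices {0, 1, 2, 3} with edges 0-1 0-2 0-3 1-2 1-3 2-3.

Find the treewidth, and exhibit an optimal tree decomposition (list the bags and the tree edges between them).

A single bag containing all 4 vertices is trivially a valid decomposition of width 3. For the lower bound, the 4 vertices {0, 1, 2, 3} are pairwise adjacent, and any tree decomposition puts a clique entirely inside one bag — forcing width ≥ 3. Combining the bounds, tw(G) = 3.

Treewidth 3.
Bags: B1 = {0, 1, 2, 3}
Tree: (single bag)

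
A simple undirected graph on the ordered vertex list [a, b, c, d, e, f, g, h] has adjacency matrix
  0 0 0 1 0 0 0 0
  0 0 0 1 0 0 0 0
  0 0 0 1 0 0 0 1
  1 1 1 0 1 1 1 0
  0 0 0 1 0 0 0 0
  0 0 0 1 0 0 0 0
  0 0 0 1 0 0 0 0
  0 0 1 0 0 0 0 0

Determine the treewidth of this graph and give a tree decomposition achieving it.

Treewidth 1.
Bags: B1 = {d, e}  B2 = {d, f}  B3 = {d, g}  B4 = {a, d}  B5 = {b, d}  B6 = {c, d}  B7 = {c, h}
Tree: B1–B2, B2–B3, B2–B4, B4–B5, B4–B6, B6–B7

Every bag has size at most 2, so the width is 2 − 1 = 1 and tw(G) ≤ 1. G has an edge, so its treewidth is at least 1. Combining the bounds, tw(G) = 1.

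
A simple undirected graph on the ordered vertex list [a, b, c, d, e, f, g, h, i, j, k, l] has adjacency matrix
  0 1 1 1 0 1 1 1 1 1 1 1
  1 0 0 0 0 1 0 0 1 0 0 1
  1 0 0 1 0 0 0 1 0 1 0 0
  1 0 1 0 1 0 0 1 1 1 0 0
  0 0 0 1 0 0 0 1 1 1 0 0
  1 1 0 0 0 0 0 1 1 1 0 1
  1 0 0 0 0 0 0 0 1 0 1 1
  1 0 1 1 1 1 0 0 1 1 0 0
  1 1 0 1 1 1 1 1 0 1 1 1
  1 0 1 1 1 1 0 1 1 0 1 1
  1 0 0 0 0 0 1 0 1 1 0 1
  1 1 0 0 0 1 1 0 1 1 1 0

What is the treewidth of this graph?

A width-4 tree decomposition is:
Bags: B1 = {a, f, h, i, j}  B2 = {a, f, i, j, l}  B3 = {a, d, h, i, j}  B4 = {a, i, j, k, l}  B5 = {a, g, i, k, l}  B6 = {a, b, f, i, l}  B7 = {a, c, d, h, j}  B8 = {d, e, h, i, j}
Tree: B1–B2, B1–B3, B2–B4, B4–B5, B2–B6, B3–B7, B3–B8
Each bag holds 5 vertices, so the decomposition has width 4, which upper-bounds the treewidth. Conversely, {a, c, d, h, j} is a clique of size 5, and the vertices of any clique must share a bag in every tree decomposition; so some bag has ≥ 5 vertices and tw(G) ≥ 4. Combining the bounds, tw(G) = 4.

4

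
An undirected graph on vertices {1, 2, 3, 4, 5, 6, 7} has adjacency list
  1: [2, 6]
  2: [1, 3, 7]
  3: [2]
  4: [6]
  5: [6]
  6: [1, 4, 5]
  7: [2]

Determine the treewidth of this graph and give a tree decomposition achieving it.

Treewidth 1.
Bags: B1 = {2, 7}  B2 = {1, 2}  B3 = {1, 6}  B4 = {2, 3}  B5 = {4, 6}  B6 = {5, 6}
Tree: B1–B2, B2–B3, B1–B4, B3–B5, B3–B6

Every bag has size at most 2, so the width is 2 − 1 = 1 and tw(G) ≤ 1. Any graph with an edge has treewidth ≥ 1, and G has the edge 2–7. Therefore the treewidth is 1.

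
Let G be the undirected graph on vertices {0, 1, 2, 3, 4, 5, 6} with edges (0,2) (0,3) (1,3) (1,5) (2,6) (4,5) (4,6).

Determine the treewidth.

A width-2 tree decomposition is:
Bags: B1 = {0, 2, 3}  B2 = {1, 2, 3}  B3 = {1, 2, 5}  B4 = {2, 4, 5}  B5 = {2, 4, 6}
Tree: B1–B2, B2–B3, B3–B4, B4–B5
Each bag holds 3 vertices, so the decomposition has width 2, which upper-bounds the treewidth. For the lower bound, G contains the cycle 2–0–3–1–5–4–6–2, so G is not a forest; only forests have treewidth ≤ 1, hence tw(G) ≥ 2. Hence tw(G) = 2 exactly.

2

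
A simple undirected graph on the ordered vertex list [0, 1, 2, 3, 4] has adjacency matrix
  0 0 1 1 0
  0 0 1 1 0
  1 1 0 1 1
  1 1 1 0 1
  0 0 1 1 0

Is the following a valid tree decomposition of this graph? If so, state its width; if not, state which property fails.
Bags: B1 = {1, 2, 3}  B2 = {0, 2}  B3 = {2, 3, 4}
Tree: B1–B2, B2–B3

No — edge (3,0) lies in no bag.

A tree decomposition must satisfy three properties: every vertex lies in some bag; for every edge, both endpoints lie together in some bag; and for every vertex, the bags containing it form a connected subtree. Here edge (3,0) lies in no bag, so the decomposition is invalid.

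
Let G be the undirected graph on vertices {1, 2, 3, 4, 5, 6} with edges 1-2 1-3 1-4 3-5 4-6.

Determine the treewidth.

A width-1 tree decomposition is:
Bags: B1 = {1, 3}  B2 = {1, 4}  B3 = {3, 5}  B4 = {4, 6}  B5 = {1, 2}
Tree: B1–B2, B1–B3, B2–B4, B2–B5
Every bag has size at most 2, so the width is 2 − 1 = 1 and tw(G) ≤ 1. Any graph with an edge has treewidth ≥ 1, and G has the edge 1–3. Hence tw(G) = 1 exactly.

1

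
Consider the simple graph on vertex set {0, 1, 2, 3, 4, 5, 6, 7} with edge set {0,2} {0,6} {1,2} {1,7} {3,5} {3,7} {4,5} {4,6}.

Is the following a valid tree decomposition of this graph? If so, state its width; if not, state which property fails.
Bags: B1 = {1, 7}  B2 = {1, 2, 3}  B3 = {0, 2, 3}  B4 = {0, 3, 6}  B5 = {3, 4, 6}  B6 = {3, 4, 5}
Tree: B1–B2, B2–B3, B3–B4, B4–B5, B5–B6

No — edge (3,7) lies in no bag.

A tree decomposition must satisfy three properties: every vertex lies in some bag; for every edge, both endpoints lie together in some bag; and for every vertex, the bags containing it form a connected subtree. Here edge (3,7) lies in no bag, so the decomposition is invalid.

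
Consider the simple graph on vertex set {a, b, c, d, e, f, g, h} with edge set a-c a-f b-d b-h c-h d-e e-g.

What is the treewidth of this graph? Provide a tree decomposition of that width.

Treewidth 1.
One such decomposition:
Bags: B1 = {a, f}  B2 = {a, c}  B3 = {c, h}  B4 = {b, h}  B5 = {b, d}  B6 = {d, e}  B7 = {e, g}
Tree: B1–B2, B2–B3, B3–B4, B4–B5, B5–B6, B6–B7

Every bag has size at most 2, so the width is 2 − 1 = 1 and tw(G) ≤ 1. Since G has at least one edge (e.g. f–a), it is not an edgeless graph, so tw(G) ≥ 1. Combining the bounds, tw(G) = 1.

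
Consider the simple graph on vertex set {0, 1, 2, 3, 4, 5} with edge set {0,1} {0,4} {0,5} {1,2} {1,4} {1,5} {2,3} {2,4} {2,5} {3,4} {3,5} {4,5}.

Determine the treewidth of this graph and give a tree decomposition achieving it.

Treewidth 3.
One such decomposition:
Bags: B1 = {1, 2, 4, 5}  B2 = {0, 1, 4, 5}  B3 = {2, 3, 4, 5}
Tree: B1–B2, B1–B3

Every bag has size at most 4, so the width is 4 − 1 = 3 and tw(G) ≤ 3. For the lower bound, the 4 vertices {0, 1, 4, 5} are pairwise adjacent, and any tree decomposition puts a clique entirely inside one bag — forcing width ≥ 3. The upper and lower bounds meet at 3, so that is the treewidth.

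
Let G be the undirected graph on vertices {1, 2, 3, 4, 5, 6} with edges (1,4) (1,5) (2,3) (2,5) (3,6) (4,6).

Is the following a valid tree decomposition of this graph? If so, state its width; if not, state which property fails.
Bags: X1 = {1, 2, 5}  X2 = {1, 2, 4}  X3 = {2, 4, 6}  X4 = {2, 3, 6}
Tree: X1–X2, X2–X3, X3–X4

Vertex coverage: the bags together contain {1, 2, 3, 4, 5, 6}, the full vertex set. Edge coverage: each edge of G has both endpoints in at least one bag. Running intersection: for every vertex, the bags containing it form a connected subtree. All three properties hold, so this is a valid tree decomposition of width max|bag| − 1 = 2, and hence tw(G) ≤ 2.

Yes; width 2.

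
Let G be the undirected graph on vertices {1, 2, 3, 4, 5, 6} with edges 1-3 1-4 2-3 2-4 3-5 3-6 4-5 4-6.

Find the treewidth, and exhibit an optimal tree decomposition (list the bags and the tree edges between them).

Treewidth 2.
One such decomposition:
Bags: B1 = {3, 4, 6}  B2 = {1, 3, 4}  B3 = {2, 3, 4}  B4 = {3, 4, 5}
Tree: B1–B2, B2–B3, B3–B4

Each bag holds 3 vertices, so the decomposition has width 2, which upper-bounds the treewidth. For the lower bound, G contains the cycle 3–6–4–1–3, so G is not a forest; only forests have treewidth ≤ 1, hence tw(G) ≥ 2. Therefore the treewidth is 2.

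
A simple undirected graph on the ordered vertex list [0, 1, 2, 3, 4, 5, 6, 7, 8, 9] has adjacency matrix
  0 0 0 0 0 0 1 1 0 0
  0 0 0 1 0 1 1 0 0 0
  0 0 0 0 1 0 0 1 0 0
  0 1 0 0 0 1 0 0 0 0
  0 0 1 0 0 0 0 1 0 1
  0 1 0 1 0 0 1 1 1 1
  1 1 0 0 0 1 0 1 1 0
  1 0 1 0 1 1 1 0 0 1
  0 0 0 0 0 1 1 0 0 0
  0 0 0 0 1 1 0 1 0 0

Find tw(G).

2

A width-2 tree decomposition is:
Bags: B1 = {1, 5, 6}  B2 = {5, 6, 7}  B3 = {5, 7, 9}  B4 = {0, 6, 7}  B5 = {1, 3, 5}  B6 = {4, 7, 9}  B7 = {5, 6, 8}  B8 = {2, 4, 7}
Tree: B1–B2, B2–B3, B2–B4, B1–B5, B3–B6, B2–B7, B6–B8
Every bag has size at most 3, so the width is 3 − 1 = 2 and tw(G) ≤ 2. Conversely, {0, 6, 7} is a clique of size 3, and the vertices of any clique must share a bag in every tree decomposition; so some bag has ≥ 3 vertices and tw(G) ≥ 2. Therefore the treewidth is 2.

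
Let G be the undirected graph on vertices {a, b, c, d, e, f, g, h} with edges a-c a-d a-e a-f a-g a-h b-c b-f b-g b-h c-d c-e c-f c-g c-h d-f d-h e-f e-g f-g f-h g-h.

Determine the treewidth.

A width-4 tree decomposition is:
Bags: B1 = {a, c, f, g, h}  B2 = {a, c, d, f, h}  B3 = {a, c, e, f, g}  B4 = {b, c, f, g, h}
Tree: B1–B2, B1–B3, B1–B4
Every bag has size at most 5, so the width is 5 − 1 = 4 and tw(G) ≤ 4. Conversely, {a, c, d, f, h} is a clique of size 5, and the vertices of any clique must share a bag in every tree decomposition; so some bag has ≥ 5 vertices and tw(G) ≥ 4. Combining the bounds, tw(G) = 4.

4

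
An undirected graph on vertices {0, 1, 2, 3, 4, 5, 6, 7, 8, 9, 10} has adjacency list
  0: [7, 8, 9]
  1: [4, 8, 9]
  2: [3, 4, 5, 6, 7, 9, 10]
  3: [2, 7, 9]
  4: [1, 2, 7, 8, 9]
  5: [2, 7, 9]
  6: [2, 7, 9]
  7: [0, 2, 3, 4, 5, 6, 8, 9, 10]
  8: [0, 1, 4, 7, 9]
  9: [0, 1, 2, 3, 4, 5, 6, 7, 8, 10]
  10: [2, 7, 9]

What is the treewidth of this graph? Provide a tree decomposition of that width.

Treewidth 3.
One optimal decomposition is:
Bags: B1 = {0, 7, 8, 9}  B2 = {4, 7, 8, 9}  B3 = {2, 4, 7, 9}  B4 = {1, 4, 8, 9}  B5 = {2, 3, 7, 9}  B6 = {2, 7, 9, 10}  B7 = {2, 6, 7, 9}  B8 = {2, 5, 7, 9}
Tree: B1–B2, B2–B3, B2–B4, B3–B5, B3–B6, B5–B7, B3–B8

Every bag has size at most 4, so the width is 4 − 1 = 3 and tw(G) ≤ 3. On the other hand G contains the 4-clique {1, 4, 8, 9}. A clique must lie in a single bag of any decomposition, so no decomposition can have width below 3. Combining the bounds, tw(G) = 3.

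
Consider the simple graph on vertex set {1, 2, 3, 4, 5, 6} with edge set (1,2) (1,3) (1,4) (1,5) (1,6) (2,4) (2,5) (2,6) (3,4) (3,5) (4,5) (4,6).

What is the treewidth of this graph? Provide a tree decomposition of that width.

The largest bag has 4 vertices, giving width 3; this decomposition certifies tw(G) ≤ 3. On the other hand G contains the 4-clique {1, 2, 4, 5}. A clique must lie in a single bag of any decomposition, so no decomposition can have width below 3. The upper and lower bounds meet at 3, so that is the treewidth.

Treewidth 3.
Bags: B1 = {1, 2, 4, 5}  B2 = {1, 3, 4, 5}  B3 = {1, 2, 4, 6}
Tree: B1–B2, B1–B3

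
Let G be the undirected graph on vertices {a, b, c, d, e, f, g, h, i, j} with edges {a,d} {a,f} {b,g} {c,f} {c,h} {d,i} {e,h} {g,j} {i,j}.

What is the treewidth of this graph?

1

A width-1 tree decomposition is:
Bags: B1 = {e, h}  B2 = {c, h}  B3 = {c, f}  B4 = {a, f}  B5 = {a, d}  B6 = {d, i}  B7 = {i, j}  B8 = {g, j}  B9 = {b, g}
Tree: B1–B2, B2–B3, B3–B4, B4–B5, B5–B6, B6–B7, B7–B8, B8–B9
Every bag has size at most 2, so the width is 2 − 1 = 1 and tw(G) ≤ 1. Any graph with an edge has treewidth ≥ 1, and G has the edge e–h. Hence tw(G) = 1 exactly.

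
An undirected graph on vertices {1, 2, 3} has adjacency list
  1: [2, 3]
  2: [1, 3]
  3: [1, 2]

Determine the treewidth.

2

A width-2 tree decomposition is:
Bags: B1 = {1, 2, 3}
Tree: (single bag)
With just one bag of size 3, the width is 3 − 1 = 2, so tw(G) ≤ 2. For the lower bound, the 3 vertices {1, 2, 3} are pairwise adjacent, and any tree decomposition puts a clique entirely inside one bag — forcing width ≥ 2. The upper and lower bounds meet at 2, so that is the treewidth.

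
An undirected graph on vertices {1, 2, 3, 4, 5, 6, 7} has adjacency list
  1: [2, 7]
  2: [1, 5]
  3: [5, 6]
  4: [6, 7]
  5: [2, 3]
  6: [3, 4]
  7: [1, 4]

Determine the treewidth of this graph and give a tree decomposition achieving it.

Treewidth 2.
Bags: B1 = {3, 4, 6}  B2 = {3, 4, 7}  B3 = {1, 3, 7}  B4 = {1, 2, 3}  B5 = {2, 3, 5}
Tree: B1–B2, B2–B3, B3–B4, B4–B5

Each bag holds 3 vertices, so the decomposition has width 2, which upper-bounds the treewidth. Since 3–6–4–7–1–2–5–3 is a cycle in G, G is not acyclic. Forests are exactly the graphs of treewidth ≤ 1, so tw(G) ≥ 2. The upper and lower bounds meet at 2, so that is the treewidth.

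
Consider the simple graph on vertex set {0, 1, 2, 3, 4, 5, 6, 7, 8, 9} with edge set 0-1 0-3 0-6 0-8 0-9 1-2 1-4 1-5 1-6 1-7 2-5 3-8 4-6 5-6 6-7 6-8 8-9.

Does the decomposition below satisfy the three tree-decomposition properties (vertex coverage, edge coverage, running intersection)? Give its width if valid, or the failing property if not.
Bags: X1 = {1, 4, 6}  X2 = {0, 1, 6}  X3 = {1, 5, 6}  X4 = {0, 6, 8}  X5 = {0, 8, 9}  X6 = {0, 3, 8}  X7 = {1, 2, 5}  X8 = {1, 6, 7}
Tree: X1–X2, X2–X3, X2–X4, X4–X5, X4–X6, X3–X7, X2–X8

Yes; width 2.

Every vertex of G appears in some bag (union = {0, 1, 2, 3, 4, 5, 6, 7, 8, 9}); every edge is covered by a bag; and for each vertex v the set of bags containing v is connected in the bag tree. The decomposition is therefore valid. The largest bag has 3 vertices, so the width is 2.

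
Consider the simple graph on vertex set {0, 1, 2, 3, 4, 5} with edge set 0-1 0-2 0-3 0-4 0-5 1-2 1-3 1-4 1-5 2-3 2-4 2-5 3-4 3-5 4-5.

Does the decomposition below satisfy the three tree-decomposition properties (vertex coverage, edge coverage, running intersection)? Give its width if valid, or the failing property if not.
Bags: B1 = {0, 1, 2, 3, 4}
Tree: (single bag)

A tree decomposition must satisfy three properties: every vertex lies in some bag; for every edge, both endpoints lie together in some bag; and for every vertex, the bags containing it form a connected subtree. Here vertex 5 appears in no bag, so the decomposition is invalid.

No — vertex 5 appears in no bag.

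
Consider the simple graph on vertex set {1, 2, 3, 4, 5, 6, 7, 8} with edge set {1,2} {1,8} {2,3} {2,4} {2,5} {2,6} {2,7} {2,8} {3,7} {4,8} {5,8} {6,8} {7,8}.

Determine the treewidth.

A width-2 tree decomposition is:
Bags: B1 = {2, 6, 8}  B2 = {2, 7, 8}  B3 = {2, 3, 7}  B4 = {2, 4, 8}  B5 = {2, 5, 8}  B6 = {1, 2, 8}
Tree: B1–B2, B2–B3, B2–B4, B1–B5, B1–B6
Each bag holds 3 vertices, so the decomposition has width 2, which upper-bounds the treewidth. For the lower bound, the 3 vertices {1, 2, 8} are pairwise adjacent, and any tree decomposition puts a clique entirely inside one bag — forcing width ≥ 2. Combining the bounds, tw(G) = 2.

2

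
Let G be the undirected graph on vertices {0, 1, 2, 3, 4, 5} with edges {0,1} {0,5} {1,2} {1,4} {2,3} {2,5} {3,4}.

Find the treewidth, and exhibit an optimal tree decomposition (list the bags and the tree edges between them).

Every bag has size at most 3, so the width is 3 − 1 = 2 and tw(G) ≤ 2. Since 5–0–1–2–5 is a cycle in G, G is not acyclic. Forests are exactly the graphs of treewidth ≤ 1, so tw(G) ≥ 2. The upper and lower bounds meet at 2, so that is the treewidth.

Treewidth 2.
One optimal decomposition is:
Bags: B1 = {0, 2, 5}  B2 = {0, 1, 2}  B3 = {1, 2, 3}  B4 = {1, 3, 4}
Tree: B1–B2, B2–B3, B3–B4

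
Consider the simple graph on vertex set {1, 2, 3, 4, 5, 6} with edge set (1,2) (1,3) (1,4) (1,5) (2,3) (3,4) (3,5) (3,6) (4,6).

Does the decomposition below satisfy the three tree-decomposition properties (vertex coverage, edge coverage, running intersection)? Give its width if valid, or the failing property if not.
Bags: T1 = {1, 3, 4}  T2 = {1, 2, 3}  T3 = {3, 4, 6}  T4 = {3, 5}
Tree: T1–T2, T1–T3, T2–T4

A tree decomposition must satisfy three properties: every vertex lies in some bag; for every edge, both endpoints lie together in some bag; and for every vertex, the bags containing it form a connected subtree. Here edge (1,5) lies in no bag, so the decomposition is invalid.

No — edge (1,5) lies in no bag.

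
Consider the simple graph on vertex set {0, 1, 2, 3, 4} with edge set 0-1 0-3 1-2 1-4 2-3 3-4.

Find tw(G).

2

A width-2 tree decomposition is:
Bags: B1 = {1, 3, 4}  B2 = {0, 1, 3}  B3 = {1, 2, 3}
Tree: B1–B2, B2–B3
Each bag holds 3 vertices, so the decomposition has width 2, which upper-bounds the treewidth. For the lower bound, G contains the cycle 4–1–0–3–4, so G is not a forest; only forests have treewidth ≤ 1, hence tw(G) ≥ 2. Combining the bounds, tw(G) = 2.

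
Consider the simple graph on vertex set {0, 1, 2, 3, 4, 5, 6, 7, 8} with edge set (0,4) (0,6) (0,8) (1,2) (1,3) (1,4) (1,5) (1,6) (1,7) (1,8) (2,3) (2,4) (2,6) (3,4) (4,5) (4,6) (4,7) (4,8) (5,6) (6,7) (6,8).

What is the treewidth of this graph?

3

A width-3 tree decomposition is:
Bags: B1 = {1, 4, 6, 7}  B2 = {1, 4, 6, 8}  B3 = {0, 4, 6, 8}  B4 = {1, 4, 5, 6}  B5 = {1, 2, 4, 6}  B6 = {1, 2, 3, 4}
Tree: B1–B2, B2–B3, B2–B4, B4–B5, B5–B6
Each bag holds 4 vertices, so the decomposition has width 3, which upper-bounds the treewidth. On the other hand G contains the 4-clique {0, 4, 6, 8}. A clique must lie in a single bag of any decomposition, so no decomposition can have width below 3. Combining the bounds, tw(G) = 3.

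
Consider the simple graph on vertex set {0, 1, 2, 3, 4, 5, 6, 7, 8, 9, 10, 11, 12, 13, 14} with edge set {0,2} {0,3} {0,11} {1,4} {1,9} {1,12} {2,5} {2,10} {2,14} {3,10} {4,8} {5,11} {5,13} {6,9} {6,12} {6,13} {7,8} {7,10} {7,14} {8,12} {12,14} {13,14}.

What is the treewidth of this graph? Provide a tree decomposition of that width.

Each bag holds 4 vertices, so the decomposition has width 3, which upper-bounds the treewidth. For the lower bound: the 4 vertex sets {0,3,11}, {5}, {2}, {7,10,13,14} are disjoint, each induces a connected subgraph, and every pair is joined by at least one edge of G. Contracting each set to a single vertex therefore yields K_{4} as a minor, and since treewidth is minor-monotone, tw(G) ≥ tw(K_{4}) = 3. Therefore the treewidth is 3.

Treewidth 3.
One such decomposition:
Bags: B1 = {0, 3, 5, 11}  B2 = {0, 2, 3, 5}  B3 = {2, 3, 5, 10}  B4 = {2, 5, 10, 13}  B5 = {2, 10, 13, 14}  B6 = {7, 10, 13, 14}  B7 = {6, 7, 13, 14}  B8 = {6, 7, 12, 14}  B9 = {6, 7, 8, 12}  B10 = {6, 8, 9, 12}  B11 = {1, 8, 9, 12}  B12 = {1, 4, 8, 9}
Tree: B1–B2, B2–B3, B3–B4, B4–B5, B5–B6, B6–B7, B7–B8, B8–B9, B9–B10, B10–B11, B11–B12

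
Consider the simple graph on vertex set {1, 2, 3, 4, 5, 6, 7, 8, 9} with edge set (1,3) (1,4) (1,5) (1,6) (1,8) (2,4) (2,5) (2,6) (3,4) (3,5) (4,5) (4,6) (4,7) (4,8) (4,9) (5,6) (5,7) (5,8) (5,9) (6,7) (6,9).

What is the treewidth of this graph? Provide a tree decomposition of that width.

Treewidth 3.
One optimal decomposition is:
Bags: B1 = {1, 3, 4, 5}  B2 = {1, 4, 5, 6}  B3 = {4, 5, 6, 7}  B4 = {2, 4, 5, 6}  B5 = {1, 4, 5, 8}  B6 = {4, 5, 6, 9}
Tree: B1–B2, B2–B3, B2–B4, B2–B5, B2–B6

The largest bag has 4 vertices, giving width 3; this decomposition certifies tw(G) ≤ 3. For the lower bound, the 4 vertices {1, 4, 5, 8} are pairwise adjacent, and any tree decomposition puts a clique entirely inside one bag — forcing width ≥ 3. The upper and lower bounds meet at 3, so that is the treewidth.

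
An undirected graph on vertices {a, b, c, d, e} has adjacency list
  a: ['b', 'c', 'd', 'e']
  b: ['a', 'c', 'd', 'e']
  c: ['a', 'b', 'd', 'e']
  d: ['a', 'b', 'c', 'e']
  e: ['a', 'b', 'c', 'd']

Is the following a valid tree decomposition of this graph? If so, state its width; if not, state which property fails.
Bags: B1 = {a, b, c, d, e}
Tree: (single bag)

Every vertex of G appears in some bag (union = {a, b, c, d, e}); every edge is covered by a bag; and for each vertex v the set of bags containing v is connected in the bag tree. The decomposition is therefore valid. The largest bag has 5 vertices, so the width is 4.

Yes; width 4.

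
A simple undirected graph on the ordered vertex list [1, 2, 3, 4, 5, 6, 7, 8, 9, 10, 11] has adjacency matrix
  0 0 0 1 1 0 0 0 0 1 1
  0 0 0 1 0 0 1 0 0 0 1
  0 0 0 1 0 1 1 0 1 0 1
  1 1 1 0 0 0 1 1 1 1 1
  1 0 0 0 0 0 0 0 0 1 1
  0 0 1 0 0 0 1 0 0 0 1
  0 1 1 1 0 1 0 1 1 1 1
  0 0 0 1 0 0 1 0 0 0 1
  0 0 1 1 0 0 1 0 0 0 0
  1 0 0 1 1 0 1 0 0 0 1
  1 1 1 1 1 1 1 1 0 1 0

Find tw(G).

3

A width-3 tree decomposition is:
Bags: B1 = {2, 4, 7, 11}  B2 = {3, 4, 7, 11}  B3 = {4, 7, 10, 11}  B4 = {4, 7, 8, 11}  B5 = {1, 4, 10, 11}  B6 = {3, 6, 7, 11}  B7 = {1, 5, 10, 11}  B8 = {3, 4, 7, 9}
Tree: B1–B2, B1–B3, B1–B4, B3–B5, B2–B6, B5–B7, B2–B8
Each bag holds 4 vertices, so the decomposition has width 3, which upper-bounds the treewidth. On the other hand G contains the 4-clique {3, 4, 7, 9}. A clique must lie in a single bag of any decomposition, so no decomposition can have width below 3. Hence tw(G) = 3 exactly.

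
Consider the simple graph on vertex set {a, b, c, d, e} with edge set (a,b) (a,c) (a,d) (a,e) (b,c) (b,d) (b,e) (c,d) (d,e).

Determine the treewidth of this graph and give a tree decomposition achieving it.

Each bag holds 4 vertices, so the decomposition has width 3, which upper-bounds the treewidth. On the other hand G contains the 4-clique {a, b, d, e}. A clique must lie in a single bag of any decomposition, so no decomposition can have width below 3. Therefore the treewidth is 3.

Treewidth 3.
One optimal decomposition is:
Bags: B1 = {a, b, d, e}  B2 = {a, b, c, d}
Tree: B1–B2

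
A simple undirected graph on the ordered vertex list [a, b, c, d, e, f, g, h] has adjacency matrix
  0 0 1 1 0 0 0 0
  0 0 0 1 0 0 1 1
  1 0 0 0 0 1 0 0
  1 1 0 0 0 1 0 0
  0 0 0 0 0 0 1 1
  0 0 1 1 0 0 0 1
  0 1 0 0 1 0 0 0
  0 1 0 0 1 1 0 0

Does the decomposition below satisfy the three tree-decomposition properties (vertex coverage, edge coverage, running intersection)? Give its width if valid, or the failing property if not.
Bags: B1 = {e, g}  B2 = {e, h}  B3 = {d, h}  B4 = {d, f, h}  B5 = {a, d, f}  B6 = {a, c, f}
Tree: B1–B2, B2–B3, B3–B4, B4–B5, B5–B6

A tree decomposition must satisfy three properties: every vertex lies in some bag; for every edge, both endpoints lie together in some bag; and for every vertex, the bags containing it form a connected subtree. Here vertex b appears in no bag, so the decomposition is invalid.

No — vertex b appears in no bag.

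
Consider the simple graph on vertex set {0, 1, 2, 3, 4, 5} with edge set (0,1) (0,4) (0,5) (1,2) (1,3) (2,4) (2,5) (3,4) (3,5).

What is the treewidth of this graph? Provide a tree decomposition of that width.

Every bag has size at most 4, so the width is 4 − 1 = 3 and tw(G) ≤ 3. For the lower bound: the 4 vertex sets {2,5}, {0,1}, {4}, {3} are disjoint, each induces a connected subgraph, and every pair is joined by at least one edge of G. Contracting each set to a single vertex therefore yields K_{4} as a minor, and since treewidth is minor-monotone, tw(G) ≥ tw(K_{4}) = 3. The upper and lower bounds meet at 3, so that is the treewidth.

Treewidth 3.
One optimal decomposition is:
Bags: B1 = {1, 2, 4, 5}  B2 = {0, 1, 4, 5}  B3 = {1, 3, 4, 5}
Tree: B1–B2, B2–B3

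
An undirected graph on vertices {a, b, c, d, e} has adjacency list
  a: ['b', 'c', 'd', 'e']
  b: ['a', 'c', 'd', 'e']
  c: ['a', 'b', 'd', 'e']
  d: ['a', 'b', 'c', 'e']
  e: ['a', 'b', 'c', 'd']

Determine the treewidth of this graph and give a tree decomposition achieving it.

Treewidth 4.
Bags: B1 = {a, b, c, d, e}
Tree: (single bag)

A single bag containing all 5 vertices is trivially a valid decomposition of width 4. For the lower bound, the 5 vertices {a, b, c, d, e} are pairwise adjacent, and any tree decomposition puts a clique entirely inside one bag — forcing width ≥ 4. Combining the bounds, tw(G) = 4.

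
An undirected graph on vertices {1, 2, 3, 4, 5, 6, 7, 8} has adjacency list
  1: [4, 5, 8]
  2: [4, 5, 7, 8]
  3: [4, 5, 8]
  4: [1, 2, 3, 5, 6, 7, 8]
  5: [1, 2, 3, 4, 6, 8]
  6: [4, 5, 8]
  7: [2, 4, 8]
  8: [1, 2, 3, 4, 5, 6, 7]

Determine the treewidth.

A width-3 tree decomposition is:
Bags: B1 = {1, 4, 5, 8}  B2 = {4, 5, 6, 8}  B3 = {3, 4, 5, 8}  B4 = {2, 4, 5, 8}  B5 = {2, 4, 7, 8}
Tree: B1–B2, B1–B3, B3–B4, B4–B5
Each bag holds 4 vertices, so the decomposition has width 3, which upper-bounds the treewidth. On the other hand G contains the 4-clique {1, 4, 5, 8}. A clique must lie in a single bag of any decomposition, so no decomposition can have width below 3. Therefore the treewidth is 3.

3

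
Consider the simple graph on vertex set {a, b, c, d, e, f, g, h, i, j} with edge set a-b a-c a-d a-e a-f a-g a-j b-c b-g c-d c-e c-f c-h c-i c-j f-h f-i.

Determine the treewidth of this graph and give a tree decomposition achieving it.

Treewidth 2.
One optimal decomposition is:
Bags: B1 = {a, c, f}  B2 = {a, c, d}  B3 = {a, b, c}  B4 = {a, b, g}  B5 = {c, f, h}  B6 = {a, c, j}  B7 = {c, f, i}  B8 = {a, c, e}
Tree: B1–B2, B1–B3, B3–B4, B1–B5, B3–B6, B1–B7, B1–B8

The largest bag has 3 vertices, giving width 2; this decomposition certifies tw(G) ≤ 2. On the other hand G contains the 3-clique {a, b, g}. A clique must lie in a single bag of any decomposition, so no decomposition can have width below 2. Combining the bounds, tw(G) = 2.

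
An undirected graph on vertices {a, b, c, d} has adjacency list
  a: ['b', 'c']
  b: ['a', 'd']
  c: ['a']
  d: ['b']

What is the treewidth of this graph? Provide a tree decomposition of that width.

Each bag holds 2 vertices, so the decomposition has width 1, which upper-bounds the treewidth. G has an edge, so its treewidth is at least 1. Combining the bounds, tw(G) = 1.

Treewidth 1.
Bags: B1 = {a, c}  B2 = {a, b}  B3 = {b, d}
Tree: B1–B2, B2–B3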